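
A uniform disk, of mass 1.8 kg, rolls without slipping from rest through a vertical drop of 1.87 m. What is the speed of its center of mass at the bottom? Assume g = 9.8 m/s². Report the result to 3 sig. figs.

v ≈ 4.94 m/s

Here I = (1/2)MR², so the shape factor k = I/(MR²) = 0.5.
The rolling condition ω = v/R makes the rotational term ½I(v/R)² = ½kMv², so KE_total = ½(1+k)Mv² = (3/4)Mv².
Energy conservation: Mgh = (3/4)Mv², so v = √(2gh/(1+k)) = √(2 × 9.8 × 1.87 / 1.5) ≈ 4.94 m/s.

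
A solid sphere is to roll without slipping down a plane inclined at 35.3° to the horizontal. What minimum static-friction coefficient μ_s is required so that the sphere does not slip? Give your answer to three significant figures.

For this body I = (2/5)MR², i.e. k = I/(MR²) = 0.4.
Newton's second law down the slope: Mg sinθ − f = Ma. The torque equation fR = Iα (with α = a/R) gives f = kMa.
These give a = g sinθ/(1+k) and the required friction f = kMg sinθ/(1+k).
With N = Mg cosθ, the no-slip condition f ≤ μN gives μ_min = f/N = k tanθ/(1+k).
μ_min = 0.4 × tan35.3° / 1.4 ≈ 0.202.

μ_min ≈ 0.202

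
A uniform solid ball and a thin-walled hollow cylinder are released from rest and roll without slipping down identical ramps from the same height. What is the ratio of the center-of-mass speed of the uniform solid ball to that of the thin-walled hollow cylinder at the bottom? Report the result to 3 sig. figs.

v_ratio ≈ 1.20

Each satisfies Mgh = ½(1+k)Mv² with k = I/(MR²), so v ∝ 1/√(1+k).
For the uniform solid ball k = 0.4; for the thin-walled hollow cylinder k = 1.
v₁/v₂ = √((1+k₂)/(1+k₁)) = √(2/1.4) ≈ 1.20.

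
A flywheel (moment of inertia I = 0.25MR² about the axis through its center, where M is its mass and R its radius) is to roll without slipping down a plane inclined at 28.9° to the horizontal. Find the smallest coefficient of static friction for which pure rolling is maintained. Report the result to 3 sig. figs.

μ_min ≈ 0.110

With I = 0.25MR², the ratio k = I/(MR²) is 0.25.
Along the incline Mg sinθ − f = Ma, and torque about the center fR = Iα = kMR²(a/R) gives f = kMa.
These give a = g sinθ/(1+k) and the required friction f = kMg sinθ/(1+k).
The normal force is N = Mg cosθ, so μ_min = f/N = k tanθ/(1+k).
μ_min = 0.25 × tan28.9° / 1.25 ≈ 0.110.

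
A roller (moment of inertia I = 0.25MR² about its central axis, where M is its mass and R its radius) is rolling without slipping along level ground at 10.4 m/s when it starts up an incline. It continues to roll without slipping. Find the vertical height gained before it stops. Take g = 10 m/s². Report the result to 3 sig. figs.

h ≈ 6.76 m

With I = 0.25MR², the ratio k = I/(MR²) is 0.25.
The rolling condition ω = v/R makes the rotational term ½I(v/R)² = ½kMv², so KE_total = ½(1+k)Mv² = (5/8)Mv².
At the top the kinetic energy is zero, so (5/8)Mv₀² = Mgh.
Thus h = (1+k)v₀²/(2g) = 1.25 × 10.4² / (2 × 10) ≈ 6.76 m.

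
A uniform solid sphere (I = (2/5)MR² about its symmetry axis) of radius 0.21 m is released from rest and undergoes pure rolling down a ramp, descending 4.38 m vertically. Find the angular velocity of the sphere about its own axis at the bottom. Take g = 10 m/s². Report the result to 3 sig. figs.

ω ≈ 37.7 rad/s

Here I = (2/5)MR², so the shape factor k = I/(MR²) = 0.4.
The rolling condition ω = v/R makes the rotational term ½I(v/R)² = ½kMv², so KE_total = ½(1+k)Mv² = (7/10)Mv².
Energy conservation Mgh = ½(1+k)Mv² gives v = √(2gh/(1+k)) = √(2 × 10 × 4.38 / 1.4) = 7.91 m/s.
Then ω = v/R = 7.91 / 0.21 ≈ 37.7 rad/s.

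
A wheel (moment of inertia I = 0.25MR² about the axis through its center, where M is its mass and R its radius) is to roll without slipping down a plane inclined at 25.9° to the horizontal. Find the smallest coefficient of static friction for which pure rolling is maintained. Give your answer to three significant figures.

The moment of inertia is 0.25MR², giving k ≡ I/(MR²) = 0.25.
Translational: Mg sinθ − f = Ma. Rotational about the CM: fR = Iα = kMRa, so f = kMa.
These give a = g sinθ/(1+k) and the required friction f = kMg sinθ/(1+k).
With N = Mg cosθ, the no-slip condition f ≤ μN gives μ_min = f/N = k tanθ/(1+k).
μ_min = 0.25 × tan25.9° / 1.25 ≈ 0.0971.

μ_min ≈ 0.0971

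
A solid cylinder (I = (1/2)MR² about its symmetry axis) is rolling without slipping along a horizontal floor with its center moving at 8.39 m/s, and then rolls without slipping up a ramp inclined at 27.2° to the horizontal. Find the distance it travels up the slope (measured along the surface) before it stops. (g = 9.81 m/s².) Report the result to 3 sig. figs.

With I = (1/2)MR², the ratio k = I/(MR²) is 0.5.
Rolling without slipping gives ω = v/R, so the total kinetic energy is ½Mv² + ½Iω² = ½(1+k)Mv² = (3/4)Mv².
Setting this equal to Mgh gives the vertical rise h = (1+k)v₀²/(2g) = 1.5×8.39²/(2×9.81) = 5.382 m.
The distance along the slope is d = h/sinθ = 5.382/sin27.2° ≈ 11.8 m.

d ≈ 11.8 m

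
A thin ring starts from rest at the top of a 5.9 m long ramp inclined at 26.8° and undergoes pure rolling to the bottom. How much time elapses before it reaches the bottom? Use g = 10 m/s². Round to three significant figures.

t ≈ 2.29 s

With I = MR², the ratio k = I/(MR²) is 1.
Translational: Mg sinθ − f = Ma. Rotational about the CM: fR = Iα = kMRa, so f = kMa.
Hence a = g sinθ/(1+k) = 10×sin26.8°/2 = 2.254 m/s².
Starting from rest, L = ½at², so t = √(2L/a) = √(2×5.9/2.254) ≈ 2.29 s.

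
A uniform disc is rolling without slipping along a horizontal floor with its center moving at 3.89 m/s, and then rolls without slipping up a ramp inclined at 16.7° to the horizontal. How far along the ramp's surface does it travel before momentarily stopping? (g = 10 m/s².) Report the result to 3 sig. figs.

Here I = (1/2)MR², so the shape factor k = I/(MR²) = 0.5.
Pure rolling means v = ωR; then KE = ½Mv² + ½I(v/R)² = ½(1+k)Mv² = (3/4)Mv².
Setting this equal to Mgh gives the vertical rise h = (1+k)v₀²/(2g) = 1.5×3.89²/(2×10) = 1.135 m.
Along the incline, d = h/sinθ = 1.135/sin16.7° ≈ 3.95 m.

d ≈ 3.95 m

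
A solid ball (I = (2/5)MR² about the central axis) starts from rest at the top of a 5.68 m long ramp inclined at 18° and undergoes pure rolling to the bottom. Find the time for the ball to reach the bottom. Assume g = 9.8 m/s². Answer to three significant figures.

t ≈ 2.29 s

Here I = (2/5)MR², so the shape factor k = I/(MR²) = 0.4.
Newton's second law down the slope: Mg sinθ − f = Ma. The torque equation fR = Iα (with α = a/R) gives f = kMa.
Hence a = g sinθ/(1+k) = 9.8×sin18°/1.4 = 2.163 m/s².
With constant a from rest, t = √(2L/a) = √(2·5.68/2.163) ≈ 2.29 s.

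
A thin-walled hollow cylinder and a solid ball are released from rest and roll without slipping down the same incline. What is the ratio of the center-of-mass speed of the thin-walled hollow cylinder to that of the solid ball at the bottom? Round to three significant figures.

Each satisfies Mgh = ½(1+k)Mv² with k = I/(MR²), so v ∝ 1/√(1+k).
For the thin-walled hollow cylinder k = 1; for the solid ball k = 0.4.
v₁/v₂ = √((1+k₂)/(1+k₁)) = √(1.4/2) ≈ 0.837.

v_ratio ≈ 0.837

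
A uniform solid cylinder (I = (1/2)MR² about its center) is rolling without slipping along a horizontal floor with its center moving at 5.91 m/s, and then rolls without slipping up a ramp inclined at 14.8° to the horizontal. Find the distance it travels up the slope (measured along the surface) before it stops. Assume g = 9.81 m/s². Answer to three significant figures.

Here I = (1/2)MR², so the shape factor k = I/(MR²) = 0.5.
Since it rolls without slipping, ω = v/R and KE = ½Mv² + ½Iω² = ½(1+k)Mv² = (3/4)Mv².
Setting this equal to Mgh gives the vertical rise h = (1+k)v₀²/(2g) = 1.5×5.91²/(2×9.81) = 2.67 m.
Along the incline, d = h/sinθ = 2.67/sin14.8° ≈ 10.5 m.

d ≈ 10.5 m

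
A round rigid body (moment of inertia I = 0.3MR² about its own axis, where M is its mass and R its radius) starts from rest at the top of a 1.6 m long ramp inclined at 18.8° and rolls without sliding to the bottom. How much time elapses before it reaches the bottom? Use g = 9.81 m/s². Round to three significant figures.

t ≈ 1.15 s

Here I = 0.3MR², so the shape factor k = I/(MR²) = 0.3.
Translational: Mg sinθ − f = Ma. Rotational about the CM: fR = Iα = kMRa, so f = kMa.
Hence a = g sinθ/(1+k) = 9.81×sin18.8°/1.3 = 2.432 m/s².
With constant a from rest, t = √(2L/a) = √(2·1.6/2.432) ≈ 1.15 s.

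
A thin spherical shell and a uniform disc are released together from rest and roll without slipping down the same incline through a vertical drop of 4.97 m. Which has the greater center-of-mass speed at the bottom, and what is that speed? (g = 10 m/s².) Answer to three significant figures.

the uniform disc, at v ≈ 8.14 m/s

For rolling without slipping, Mgh = ½(1+k)Mv² where k = I/(MR²), so v = √(2gh/(1+k)).
Thin spherical shell: k = 2/3, giving v = √(2×10×4.97/1.667) = 7.723 m/s.
Uniform disc: k = 0.5, giving v = √(2×10×4.97/1.5) = 8.14 m/s.
The smaller k wins: the uniform disc, at ≈ 8.14 m/s.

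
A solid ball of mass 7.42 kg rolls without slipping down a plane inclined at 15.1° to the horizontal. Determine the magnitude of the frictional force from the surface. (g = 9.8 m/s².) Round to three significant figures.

Here I = (2/5)MR², so the shape factor k = I/(MR²) = 0.4.
Newton's second law down the slope: Mg sinθ − f = Ma. The torque equation fR = Iα (with α = a/R) gives f = kMa.
Combining, a = g sinθ/(1+k) and f = kMa = kMg sinθ/(1+k).
f = 0.4 × 7.42 × 9.8 × sin15.1° / 1.4 ≈ 5.41 N.

f ≈ 5.41 N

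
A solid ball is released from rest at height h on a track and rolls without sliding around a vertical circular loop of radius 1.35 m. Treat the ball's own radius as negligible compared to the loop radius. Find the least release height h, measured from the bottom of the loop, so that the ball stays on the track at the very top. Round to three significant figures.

The moment of inertia is (2/5)MR², giving k ≡ I/(MR²) = 0.4.
At the top of the loop, the minimum-contact condition is Mg = Mv_top²/r, so v_top² = gr.
With ω = v/R, the kinetic energy at speed v is ½(1+k)Mv² = (7/10)Mv².
Energy conservation from release (height h) to the top (height 2r): Mgh = Mg(2r) + (7/10)M·gr.
Thus h_min = 2r + (1+k)r/2 = r(2 + 1.4/2) = 1.35 × 2.7 ≈ 3.65 m.

h_min ≈ 3.65 m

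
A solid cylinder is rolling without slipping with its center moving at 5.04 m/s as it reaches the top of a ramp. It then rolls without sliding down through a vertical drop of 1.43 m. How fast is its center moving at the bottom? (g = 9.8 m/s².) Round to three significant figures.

With I = (1/2)MR², the ratio k = I/(MR²) is 0.5.
The rolling condition ω = v/R makes the rotational term ½I(v/R)² = ½kMv², so KE_total = ½(1+k)Mv² = (3/4)Mv².
Energy conservation: (3/4)Mv₀² + Mgh = (3/4)Mv², so v² = v₀² + 2gh/(1+k).
v = √(5.04² + 2×9.8×1.43/1.5) = √44.09 ≈ 6.64 m/s.

v ≈ 6.64 m/s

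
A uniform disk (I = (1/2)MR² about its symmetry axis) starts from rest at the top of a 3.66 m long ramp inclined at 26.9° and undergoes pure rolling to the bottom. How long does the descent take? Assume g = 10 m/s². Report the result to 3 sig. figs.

With I = (1/2)MR², the ratio k = I/(MR²) is 0.5.
Translational: Mg sinθ − f = Ma. Rotational about the CM: fR = Iα = kMRa, so f = kMa.
Hence a = g sinθ/(1+k) = 10×sin26.9°/1.5 = 3.016 m/s².
With constant a from rest, t = √(2L/a) = √(2·3.66/3.016) ≈ 1.56 s.

t ≈ 1.56 s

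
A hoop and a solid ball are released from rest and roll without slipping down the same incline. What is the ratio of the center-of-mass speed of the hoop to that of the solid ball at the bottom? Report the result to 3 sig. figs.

Each satisfies Mgh = ½(1+k)Mv² with k = I/(MR²), so v ∝ 1/√(1+k).
For the hoop k = 1; for the solid ball k = 0.4.
v₁/v₂ = √((1+k₂)/(1+k₁)) = √(1.4/2) ≈ 0.837.

v_ratio ≈ 0.837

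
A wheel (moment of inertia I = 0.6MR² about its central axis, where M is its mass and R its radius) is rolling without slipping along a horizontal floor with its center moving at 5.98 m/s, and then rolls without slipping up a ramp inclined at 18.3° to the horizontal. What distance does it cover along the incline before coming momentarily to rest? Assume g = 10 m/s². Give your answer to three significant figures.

For this body I = 0.6MR², i.e. k = I/(MR²) = 0.6.
Since it rolls without slipping, ω = v/R and KE = ½Mv² + ½Iω² = ½(1+k)Mv² = (4/5)Mv².
Setting this equal to Mgh gives the vertical rise h = (1+k)v₀²/(2g) = 1.6×5.98²/(2×10) = 2.861 m.
The distance along the slope is d = h/sinθ = 2.861/sin18.3° ≈ 9.11 m.

d ≈ 9.11 m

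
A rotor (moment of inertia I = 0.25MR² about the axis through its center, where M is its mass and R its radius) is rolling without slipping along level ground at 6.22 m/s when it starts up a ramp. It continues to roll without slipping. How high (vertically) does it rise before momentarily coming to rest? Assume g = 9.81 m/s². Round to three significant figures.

h ≈ 2.46 m

Here I = 0.25MR², so the shape factor k = I/(MR²) = 0.25.
Pure rolling means v = ωR; then KE = ½Mv² + ½I(v/R)² = ½(1+k)Mv² = (5/8)Mv².
At the top the kinetic energy is zero, so (5/8)Mv₀² = Mgh.
Thus h = (1+k)v₀²/(2g) = 1.25 × 6.22² / (2 × 9.81) ≈ 2.46 m.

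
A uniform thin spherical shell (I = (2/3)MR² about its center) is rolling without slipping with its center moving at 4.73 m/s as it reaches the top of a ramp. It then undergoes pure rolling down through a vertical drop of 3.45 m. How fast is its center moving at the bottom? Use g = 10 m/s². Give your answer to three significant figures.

v ≈ 7.99 m/s

The moment of inertia is (2/3)MR², giving k ≡ I/(MR²) = 2/3.
Pure rolling means v = ωR; then KE = ½Mv² + ½I(v/R)² = ½(1+k)Mv² = (5/6)Mv².
Energy conservation: (5/6)Mv₀² + Mgh = (5/6)Mv², so v² = v₀² + 2gh/(1+k).
v = √(4.73² + 2×10×3.45/1.667) = √63.77 ≈ 7.99 m/s.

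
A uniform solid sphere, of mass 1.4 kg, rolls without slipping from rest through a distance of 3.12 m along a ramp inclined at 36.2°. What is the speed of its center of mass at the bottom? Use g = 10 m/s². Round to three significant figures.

The moment of inertia is (2/5)MR², giving k ≡ I/(MR²) = 0.4.
Pure rolling means v = ωR; then KE = ½Mv² + ½I(v/R)² = ½(1+k)Mv² = (7/10)Mv².
The vertical drop is h = L sinθ = 3.12 × sin36.2° = 1.843 m.
Setting Mgh = (7/10)Mv² gives v = √(2gh/(1+k)) = √(2·10·1.843/1.4) ≈ 5.13 m/s.

v ≈ 5.13 m/s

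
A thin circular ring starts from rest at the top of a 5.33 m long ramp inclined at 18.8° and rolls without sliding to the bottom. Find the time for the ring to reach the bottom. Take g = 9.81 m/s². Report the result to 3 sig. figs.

t ≈ 2.60 s

With I = MR², the ratio k = I/(MR²) is 1.
Along the incline Mg sinθ − f = Ma, and torque about the center fR = Iα = kMR²(a/R) gives f = kMa.
Hence a = g sinθ/(1+k) = 9.81×sin18.8°/2 = 1.581 m/s².
Starting from rest, L = ½at², so t = √(2L/a) = √(2×5.33/1.581) ≈ 2.60 s.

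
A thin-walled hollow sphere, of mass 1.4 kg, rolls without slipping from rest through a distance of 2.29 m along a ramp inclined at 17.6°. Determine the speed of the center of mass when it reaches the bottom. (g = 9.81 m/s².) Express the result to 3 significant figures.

With I = (2/3)MR², the ratio k = I/(MR²) is 2/3.
Since it rolls without slipping, ω = v/R and KE = ½Mv² + ½Iω² = ½(1+k)Mv² = (5/6)Mv².
The vertical drop is h = L sinθ = 2.29 × sin17.6° = 0.6924 m.
Setting Mgh = (5/6)Mv² gives v = √(2gh/(1+k)) = √(2·9.81·0.6924/1.667) ≈ 2.86 m/s.

v ≈ 2.86 m/s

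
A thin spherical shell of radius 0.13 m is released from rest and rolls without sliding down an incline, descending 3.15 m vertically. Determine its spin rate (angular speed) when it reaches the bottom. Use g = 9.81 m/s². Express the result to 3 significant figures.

Here I = (2/3)MR², so the shape factor k = I/(MR²) = 2/3.
Rolling without slipping gives ω = v/R, so the total kinetic energy is ½Mv² + ½Iω² = ½(1+k)Mv² = (5/6)Mv².
Energy conservation Mgh = ½(1+k)Mv² gives v = √(2gh/(1+k)) = √(2 × 9.81 × 3.15 / 1.667) = 6.089 m/s.
The angular speed follows from ω = v/R = 6.089/0.13 ≈ 46.8 rad/s.

ω ≈ 46.8 rad/s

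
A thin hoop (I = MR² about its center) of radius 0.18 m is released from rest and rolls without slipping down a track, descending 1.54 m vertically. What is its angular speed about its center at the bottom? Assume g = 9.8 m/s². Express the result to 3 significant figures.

With I = MR², the ratio k = I/(MR²) is 1.
The rolling condition ω = v/R makes the rotational term ½I(v/R)² = ½kMv², so KE_total = ½(1+k)Mv² = Mv².
Energy conservation Mgh = ½(1+k)Mv² gives v = √(2gh/(1+k)) = √(2 × 9.8 × 1.54 / 2) = 3.885 m/s.
The angular speed follows from ω = v/R = 3.885/0.18 ≈ 21.6 rad/s.

ω ≈ 21.6 rad/s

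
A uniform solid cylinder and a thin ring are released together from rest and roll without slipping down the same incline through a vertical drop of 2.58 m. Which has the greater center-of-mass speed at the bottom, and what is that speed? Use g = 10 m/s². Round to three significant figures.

For rolling without slipping, Mgh = ½(1+k)Mv² where k = I/(MR²), so v = √(2gh/(1+k)).
Uniform solid cylinder: k = 0.5, giving v = √(2×10×2.58/1.5) = 5.865 m/s.
Thin ring: k = 1, giving v = √(2×10×2.58/2) = 5.079 m/s.
The smaller k wins: the uniform solid cylinder, at ≈ 5.87 m/s.

the uniform solid cylinder, at v ≈ 5.87 m/s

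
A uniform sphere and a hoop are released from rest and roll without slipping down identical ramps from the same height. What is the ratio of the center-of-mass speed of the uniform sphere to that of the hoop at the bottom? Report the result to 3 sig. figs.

v_ratio ≈ 1.20

Each satisfies Mgh = ½(1+k)Mv² with k = I/(MR²), so v ∝ 1/√(1+k).
For the uniform sphere k = 0.4; for the hoop k = 1.
v₁/v₂ = √((1+k₂)/(1+k₁)) = √(2/1.4) ≈ 1.20.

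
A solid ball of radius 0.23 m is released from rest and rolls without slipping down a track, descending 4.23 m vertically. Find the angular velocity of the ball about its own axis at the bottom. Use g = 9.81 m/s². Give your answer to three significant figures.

With I = (2/5)MR², the ratio k = I/(MR²) is 0.4.
Since it rolls without slipping, ω = v/R and KE = ½Mv² + ½Iω² = ½(1+k)Mv² = (7/10)Mv².
Energy conservation Mgh = ½(1+k)Mv² gives v = √(2gh/(1+k)) = √(2 × 9.81 × 4.23 / 1.4) = 7.699 m/s.
The angular speed follows from ω = v/R = 7.699/0.23 ≈ 33.5 rad/s.

ω ≈ 33.5 rad/s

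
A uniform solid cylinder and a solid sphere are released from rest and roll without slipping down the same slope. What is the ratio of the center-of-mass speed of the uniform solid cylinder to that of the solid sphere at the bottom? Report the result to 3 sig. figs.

v_ratio ≈ 0.966

Each satisfies Mgh = ½(1+k)Mv² with k = I/(MR²), so v ∝ 1/√(1+k).
For the uniform solid cylinder k = 0.5; for the solid sphere k = 0.4.
v₁/v₂ = √((1+k₂)/(1+k₁)) = √(1.4/1.5) ≈ 0.966.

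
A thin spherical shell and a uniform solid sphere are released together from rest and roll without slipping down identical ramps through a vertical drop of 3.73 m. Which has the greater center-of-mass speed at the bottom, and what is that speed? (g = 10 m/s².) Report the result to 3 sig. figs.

For rolling without slipping, Mgh = ½(1+k)Mv² where k = I/(MR²), so v = √(2gh/(1+k)).
Thin spherical shell: k = 2/3, giving v = √(2×10×3.73/1.667) = 6.69 m/s.
Uniform solid sphere: k = 0.4, giving v = √(2×10×3.73/1.4) = 7.3 m/s.
The smaller k wins: the uniform solid sphere, at ≈ 7.30 m/s.

the uniform solid sphere, at v ≈ 7.30 m/s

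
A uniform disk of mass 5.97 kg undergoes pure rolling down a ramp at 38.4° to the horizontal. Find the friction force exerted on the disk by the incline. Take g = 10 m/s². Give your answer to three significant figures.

With I = (1/2)MR², the ratio k = I/(MR²) is 0.5.
Translational: Mg sinθ − f = Ma. Rotational about the CM: fR = Iα = kMRa, so f = kMa.
Combining, a = g sinθ/(1+k) and f = kMa = kMg sinθ/(1+k).
f = 0.5 × 5.97 × 10 × sin38.4° / 1.5 ≈ 12.4 N.

f ≈ 12.4 N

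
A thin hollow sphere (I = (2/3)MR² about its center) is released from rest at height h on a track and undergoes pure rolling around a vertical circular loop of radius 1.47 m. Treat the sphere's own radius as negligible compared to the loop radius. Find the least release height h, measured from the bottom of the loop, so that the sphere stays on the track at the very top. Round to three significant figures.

h_min ≈ 4.17 m

For this body I = (2/3)MR², i.e. k = I/(MR²) = 2/3.
At the top of the loop, the minimum-contact condition is Mg = Mv_top²/r, so v_top² = gr.
With ω = v/R, the kinetic energy at speed v is ½(1+k)Mv² = (5/6)Mv².
Energy conservation from release (height h) to the top (height 2r): Mgh = Mg(2r) + (5/6)M·gr.
Thus h_min = 2r + (1+k)r/2 = r(2 + 1.667/2) = 1.47 × 2.833 ≈ 4.17 m.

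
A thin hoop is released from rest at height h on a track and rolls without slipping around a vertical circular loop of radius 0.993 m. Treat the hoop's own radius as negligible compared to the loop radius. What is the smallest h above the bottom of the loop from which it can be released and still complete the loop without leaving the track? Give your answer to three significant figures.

The moment of inertia is MR², giving k ≡ I/(MR²) = 1.
At the top, contact is just lost when gravity alone supplies the centripetal force: Mg = Mv_top²/r, i.e. v_top² = gr.
With ω = v/R, the kinetic energy at speed v is ½(1+k)Mv² = Mv².
Energy conservation from release (height h) to the top (height 2r): Mgh = Mg(2r) + M·gr.
Thus h_min = 2r + (1+k)r/2 = r(2 + 2/2) = 0.993 × 3 ≈ 2.98 m.

h_min ≈ 2.98 m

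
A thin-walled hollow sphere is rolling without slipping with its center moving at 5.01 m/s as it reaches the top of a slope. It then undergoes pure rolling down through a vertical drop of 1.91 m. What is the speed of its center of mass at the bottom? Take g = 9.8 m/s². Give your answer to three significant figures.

The moment of inertia is (2/3)MR², giving k ≡ I/(MR²) = 2/3.
The rolling condition ω = v/R makes the rotational term ½I(v/R)² = ½kMv², so KE_total = ½(1+k)Mv² = (5/6)Mv².
Energy conservation: (5/6)Mv₀² + Mgh = (5/6)Mv², so v² = v₀² + 2gh/(1+k).
v = √(5.01² + 2×9.8×1.91/1.667) = √47.56 ≈ 6.90 m/s.

v ≈ 6.90 m/s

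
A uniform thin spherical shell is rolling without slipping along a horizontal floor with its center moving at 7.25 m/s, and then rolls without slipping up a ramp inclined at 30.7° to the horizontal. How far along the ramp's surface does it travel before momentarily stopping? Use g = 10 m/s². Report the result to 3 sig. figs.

Here I = (2/3)MR², so the shape factor k = I/(MR²) = 2/3.
Since it rolls without slipping, ω = v/R and KE = ½Mv² + ½Iω² = ½(1+k)Mv² = (5/6)Mv².
Setting this equal to Mgh gives the vertical rise h = (1+k)v₀²/(2g) = 1.667×7.25²/(2×10) = 4.38 m.
The distance along the slope is d = h/sinθ = 4.38/sin30.7° ≈ 8.58 m.

d ≈ 8.58 m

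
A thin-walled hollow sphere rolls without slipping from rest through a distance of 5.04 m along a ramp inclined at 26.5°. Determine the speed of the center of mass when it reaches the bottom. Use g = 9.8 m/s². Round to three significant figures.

Here I = (2/3)MR², so the shape factor k = I/(MR²) = 2/3.
Since it rolls without slipping, ω = v/R and KE = ½Mv² + ½Iω² = ½(1+k)Mv² = (5/6)Mv².
The vertical drop is h = L sinθ = 5.04 × sin26.5° = 2.249 m.
Energy conservation: Mgh = (5/6)Mv², so v = √(2gh/(1+k)) = √(2 × 9.8 × 2.249 / 1.667) ≈ 5.14 m/s.

v ≈ 5.14 m/s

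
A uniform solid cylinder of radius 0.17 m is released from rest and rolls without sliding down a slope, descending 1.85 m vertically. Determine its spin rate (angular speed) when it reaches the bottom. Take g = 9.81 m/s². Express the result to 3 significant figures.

With I = (1/2)MR², the ratio k = I/(MR²) is 0.5.
Pure rolling means v = ωR; then KE = ½Mv² + ½I(v/R)² = ½(1+k)Mv² = (3/4)Mv².
Energy conservation Mgh = ½(1+k)Mv² gives v = √(2gh/(1+k)) = √(2 × 9.81 × 1.85 / 1.5) = 4.919 m/s.
Then ω = v/R = 4.919 / 0.17 ≈ 28.9 rad/s.

ω ≈ 28.9 rad/s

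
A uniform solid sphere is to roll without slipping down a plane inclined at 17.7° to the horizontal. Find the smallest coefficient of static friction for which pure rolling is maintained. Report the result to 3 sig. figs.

μ_min ≈ 0.0912

Here I = (2/5)MR², so the shape factor k = I/(MR²) = 0.4.
Newton's second law down the slope: Mg sinθ − f = Ma. The torque equation fR = Iα (with α = a/R) gives f = kMa.
These give a = g sinθ/(1+k) and the required friction f = kMg sinθ/(1+k).
With N = Mg cosθ, the no-slip condition f ≤ μN gives μ_min = f/N = k tanθ/(1+k).
μ_min = 0.4 × tan17.7° / 1.4 ≈ 0.0912.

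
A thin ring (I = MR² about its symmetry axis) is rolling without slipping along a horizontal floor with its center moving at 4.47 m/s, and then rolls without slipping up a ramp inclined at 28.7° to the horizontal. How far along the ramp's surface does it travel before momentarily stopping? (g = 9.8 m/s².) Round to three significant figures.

d ≈ 4.25 m

For this body I = MR², i.e. k = I/(MR²) = 1.
Since it rolls without slipping, ω = v/R and KE = ½Mv² + ½Iω² = ½(1+k)Mv² = Mv².
Setting this equal to Mgh gives the vertical rise h = (1+k)v₀²/(2g) = 2×4.47²/(2×9.8) = 2.039 m.
Along the incline, d = h/sinθ = 2.039/sin28.7° ≈ 4.25 m.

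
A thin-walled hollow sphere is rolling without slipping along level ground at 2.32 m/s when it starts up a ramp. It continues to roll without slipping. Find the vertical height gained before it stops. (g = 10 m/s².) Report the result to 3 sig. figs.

The moment of inertia is (2/3)MR², giving k ≡ I/(MR²) = 2/3.
Since it rolls without slipping, ω = v/R and KE = ½Mv² + ½Iω² = ½(1+k)Mv² = (5/6)Mv².
At the top the kinetic energy is zero, so (5/6)Mv₀² = Mgh.
Thus h = (1+k)v₀²/(2g) = 1.667 × 2.32² / (2 × 10) ≈ 0.449 m.

h ≈ 0.449 m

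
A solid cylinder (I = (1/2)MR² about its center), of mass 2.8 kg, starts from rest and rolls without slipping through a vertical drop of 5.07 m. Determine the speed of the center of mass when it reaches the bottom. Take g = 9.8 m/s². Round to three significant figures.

With I = (1/2)MR², the ratio k = I/(MR²) is 0.5.
Since it rolls without slipping, ω = v/R and KE = ½Mv² + ½Iω² = ½(1+k)Mv² = (3/4)Mv².
Energy conservation: Mgh = (3/4)Mv², so v = √(2gh/(1+k)) = √(2 × 9.8 × 5.07 / 1.5) ≈ 8.14 m/s.

v ≈ 8.14 m/s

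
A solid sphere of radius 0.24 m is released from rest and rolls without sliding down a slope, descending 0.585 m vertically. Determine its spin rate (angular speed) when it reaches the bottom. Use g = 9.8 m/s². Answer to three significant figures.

For this body I = (2/5)MR², i.e. k = I/(MR²) = 0.4.
The rolling condition ω = v/R makes the rotational term ½I(v/R)² = ½kMv², so KE_total = ½(1+k)Mv² = (7/10)Mv².
Energy conservation Mgh = ½(1+k)Mv² gives v = √(2gh/(1+k)) = √(2 × 9.8 × 0.585 / 1.4) = 2.862 m/s.
The angular speed follows from ω = v/R = 2.862/0.24 ≈ 11.9 rad/s.

ω ≈ 11.9 rad/s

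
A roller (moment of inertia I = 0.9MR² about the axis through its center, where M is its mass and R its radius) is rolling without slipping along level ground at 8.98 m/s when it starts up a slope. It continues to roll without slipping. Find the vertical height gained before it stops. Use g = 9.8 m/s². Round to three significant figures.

h ≈ 7.82 m

Here I = 0.9MR², so the shape factor k = I/(MR²) = 0.9.
Since it rolls without slipping, ω = v/R and KE = ½Mv² + ½Iω² = ½(1+k)Mv² = (19/20)Mv².
At the top the kinetic energy is zero, so (19/20)Mv₀² = Mgh.
Thus h = (1+k)v₀²/(2g) = 1.9 × 8.98² / (2 × 9.8) ≈ 7.82 m.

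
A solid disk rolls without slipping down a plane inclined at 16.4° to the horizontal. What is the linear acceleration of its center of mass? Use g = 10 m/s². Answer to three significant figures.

a ≈ 1.88 m/s²

Here I = (1/2)MR², so the shape factor k = I/(MR²) = 0.5.
Newton's second law down the slope: Mg sinθ − f = Ma. The torque equation fR = Iα (with α = a/R) gives f = kMa.
Eliminating f: Mg sinθ = (1+k)Ma, so a = g sinθ/(1+k) = 10 × sin16.4° / 1.5 ≈ 1.88 m/s².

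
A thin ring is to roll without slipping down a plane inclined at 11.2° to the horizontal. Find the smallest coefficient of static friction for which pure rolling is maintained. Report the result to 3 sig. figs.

With I = MR², the ratio k = I/(MR²) is 1.
Along the incline Mg sinθ − f = Ma, and torque about the center fR = Iα = kMR²(a/R) gives f = kMa.
These give a = g sinθ/(1+k) and the required friction f = kMg sinθ/(1+k).
The normal force is N = Mg cosθ, so μ_min = f/N = k tanθ/(1+k).
μ_min = 1 × tan11.2° / 2 ≈ 0.0990.

μ_min ≈ 0.0990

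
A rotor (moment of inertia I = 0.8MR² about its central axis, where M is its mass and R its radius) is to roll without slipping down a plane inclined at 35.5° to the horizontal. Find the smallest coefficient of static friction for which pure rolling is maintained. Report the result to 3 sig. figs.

Here I = 0.8MR², so the shape factor k = I/(MR²) = 0.8.
Along the incline Mg sinθ − f = Ma, and torque about the center fR = Iα = kMR²(a/R) gives f = kMa.
These give a = g sinθ/(1+k) and the required friction f = kMg sinθ/(1+k).
The normal force is N = Mg cosθ, so μ_min = f/N = k tanθ/(1+k).
μ_min = 0.8 × tan35.5° / 1.8 ≈ 0.317.

μ_min ≈ 0.317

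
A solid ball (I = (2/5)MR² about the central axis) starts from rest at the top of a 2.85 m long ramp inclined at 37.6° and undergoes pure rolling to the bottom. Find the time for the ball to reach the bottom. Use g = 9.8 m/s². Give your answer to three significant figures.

t ≈ 1.16 s

Here I = (2/5)MR², so the shape factor k = I/(MR²) = 0.4.
Translational: Mg sinθ − f = Ma. Rotational about the CM: fR = Iα = kMRa, so f = kMa.
Hence a = g sinθ/(1+k) = 9.8×sin37.6°/1.4 = 4.271 m/s².
With constant a from rest, t = √(2L/a) = √(2·2.85/4.271) ≈ 1.16 s.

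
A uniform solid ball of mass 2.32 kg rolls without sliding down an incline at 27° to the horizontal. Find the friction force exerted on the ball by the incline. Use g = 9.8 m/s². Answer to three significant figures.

f ≈ 2.95 N

Here I = (2/5)MR², so the shape factor k = I/(MR²) = 0.4.
Along the incline Mg sinθ − f = Ma, and torque about the center fR = Iα = kMR²(a/R) gives f = kMa.
Combining, a = g sinθ/(1+k) and f = kMa = kMg sinθ/(1+k).
f = 0.4 × 2.32 × 9.8 × sin27° / 1.4 ≈ 2.95 N.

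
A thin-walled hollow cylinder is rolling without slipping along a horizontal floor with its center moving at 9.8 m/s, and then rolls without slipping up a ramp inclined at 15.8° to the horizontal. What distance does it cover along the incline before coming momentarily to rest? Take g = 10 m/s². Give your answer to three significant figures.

d ≈ 35.3 m

With I = MR², the ratio k = I/(MR²) is 1.
The rolling condition ω = v/R makes the rotational term ½I(v/R)² = ½kMv², so KE_total = ½(1+k)Mv² = Mv².
Setting this equal to Mgh gives the vertical rise h = (1+k)v₀²/(2g) = 2×9.8²/(2×10) = 9.604 m.
Along the incline, d = h/sinθ = 9.604/sin15.8° ≈ 35.3 m.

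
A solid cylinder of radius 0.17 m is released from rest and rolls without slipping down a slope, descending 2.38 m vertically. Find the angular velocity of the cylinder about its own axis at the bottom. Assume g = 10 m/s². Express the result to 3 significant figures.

ω ≈ 33.1 rad/s

With I = (1/2)MR², the ratio k = I/(MR²) is 0.5.
Since it rolls without slipping, ω = v/R and KE = ½Mv² + ½Iω² = ½(1+k)Mv² = (3/4)Mv².
Energy conservation Mgh = ½(1+k)Mv² gives v = √(2gh/(1+k)) = √(2 × 10 × 2.38 / 1.5) = 5.633 m/s.
Then ω = v/R = 5.633 / 0.17 ≈ 33.1 rad/s.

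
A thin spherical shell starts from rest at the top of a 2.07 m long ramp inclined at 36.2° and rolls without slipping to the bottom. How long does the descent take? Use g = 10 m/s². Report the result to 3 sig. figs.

For this body I = (2/3)MR², i.e. k = I/(MR²) = 2/3.
Newton's second law down the slope: Mg sinθ − f = Ma. The torque equation fR = Iα (with α = a/R) gives f = kMa.
Hence a = g sinθ/(1+k) = 10×sin36.2°/1.667 = 3.544 m/s².
Starting from rest, L = ½at², so t = √(2L/a) = √(2×2.07/3.544) ≈ 1.08 s.

t ≈ 1.08 s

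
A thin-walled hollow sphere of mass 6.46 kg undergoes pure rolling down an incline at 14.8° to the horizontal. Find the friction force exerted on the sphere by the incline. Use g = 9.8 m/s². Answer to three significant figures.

With I = (2/3)MR², the ratio k = I/(MR²) is 2/3.
Translational: Mg sinθ − f = Ma. Rotational about the CM: fR = Iα = kMRa, so f = kMa.
Combining, a = g sinθ/(1+k) and f = kMa = kMg sinθ/(1+k).
f = (2/3) × 6.46 × 9.8 × sin14.8° / 1.667 ≈ 6.47 N.

f ≈ 6.47 N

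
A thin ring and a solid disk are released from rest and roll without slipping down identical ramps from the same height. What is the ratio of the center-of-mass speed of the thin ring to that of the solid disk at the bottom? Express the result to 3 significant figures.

Each satisfies Mgh = ½(1+k)Mv² with k = I/(MR²), so v ∝ 1/√(1+k).
For the thin ring k = 1; for the solid disk k = 0.5.
v₁/v₂ = √((1+k₂)/(1+k₁)) = √(1.5/2) ≈ 0.866.

v_ratio ≈ 0.866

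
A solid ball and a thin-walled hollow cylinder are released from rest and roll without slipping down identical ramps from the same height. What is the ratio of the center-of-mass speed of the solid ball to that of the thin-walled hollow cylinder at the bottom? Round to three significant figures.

v_ratio ≈ 1.20

Each satisfies Mgh = ½(1+k)Mv² with k = I/(MR²), so v ∝ 1/√(1+k).
For the solid ball k = 0.4; for the thin-walled hollow cylinder k = 1.
v₁/v₂ = √((1+k₂)/(1+k₁)) = √(2/1.4) ≈ 1.20.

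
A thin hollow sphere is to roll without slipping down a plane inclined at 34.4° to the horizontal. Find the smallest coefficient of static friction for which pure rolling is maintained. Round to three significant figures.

μ_min ≈ 0.274

With I = (2/3)MR², the ratio k = I/(MR²) is 2/3.
Along the incline Mg sinθ − f = Ma, and torque about the center fR = Iα = kMR²(a/R) gives f = kMa.
These give a = g sinθ/(1+k) and the required friction f = kMg sinθ/(1+k).
The normal force is N = Mg cosθ, so μ_min = f/N = k tanθ/(1+k).
μ_min = (2/3) × tan34.4° / 1.667 ≈ 0.274.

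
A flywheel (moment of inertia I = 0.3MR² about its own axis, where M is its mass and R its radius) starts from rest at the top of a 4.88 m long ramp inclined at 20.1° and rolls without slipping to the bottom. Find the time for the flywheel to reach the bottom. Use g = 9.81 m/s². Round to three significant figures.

For this body I = 0.3MR², i.e. k = I/(MR²) = 0.3.
Translational: Mg sinθ − f = Ma. Rotational about the CM: fR = Iα = kMRa, so f = kMa.
Hence a = g sinθ/(1+k) = 9.81×sin20.1°/1.3 = 2.593 m/s².
With constant a from rest, t = √(2L/a) = √(2·4.88/2.593) ≈ 1.94 s.

t ≈ 1.94 s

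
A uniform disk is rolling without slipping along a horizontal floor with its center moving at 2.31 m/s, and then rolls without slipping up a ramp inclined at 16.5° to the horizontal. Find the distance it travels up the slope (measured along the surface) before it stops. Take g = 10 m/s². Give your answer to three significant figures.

d ≈ 1.41 m

Here I = (1/2)MR², so the shape factor k = I/(MR²) = 0.5.
Since it rolls without slipping, ω = v/R and KE = ½Mv² + ½Iω² = ½(1+k)Mv² = (3/4)Mv².
Setting this equal to Mgh gives the vertical rise h = (1+k)v₀²/(2g) = 1.5×2.31²/(2×10) = 0.4002 m.
Along the incline, d = h/sinθ = 0.4002/sin16.5° ≈ 1.41 m.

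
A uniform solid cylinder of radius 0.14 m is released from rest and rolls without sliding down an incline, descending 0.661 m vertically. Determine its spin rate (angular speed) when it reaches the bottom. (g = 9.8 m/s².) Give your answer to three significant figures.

ω ≈ 21.0 rad/s

The moment of inertia is (1/2)MR², giving k ≡ I/(MR²) = 0.5.
Rolling without slipping gives ω = v/R, so the total kinetic energy is ½Mv² + ½Iω² = ½(1+k)Mv² = (3/4)Mv².
Energy conservation Mgh = ½(1+k)Mv² gives v = √(2gh/(1+k)) = √(2 × 9.8 × 0.661 / 1.5) = 2.939 m/s.
Then ω = v/R = 2.939 / 0.14 ≈ 21.0 rad/s.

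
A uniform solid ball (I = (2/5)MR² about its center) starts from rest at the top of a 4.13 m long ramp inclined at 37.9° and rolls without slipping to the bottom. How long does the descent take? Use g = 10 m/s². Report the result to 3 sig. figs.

Here I = (2/5)MR², so the shape factor k = I/(MR²) = 0.4.
Newton's second law down the slope: Mg sinθ − f = Ma. The torque equation fR = Iα (with α = a/R) gives f = kMa.
Hence a = g sinθ/(1+k) = 10×sin37.9°/1.4 = 4.388 m/s².
With constant a from rest, t = √(2L/a) = √(2·4.13/4.388) ≈ 1.37 s.

t ≈ 1.37 s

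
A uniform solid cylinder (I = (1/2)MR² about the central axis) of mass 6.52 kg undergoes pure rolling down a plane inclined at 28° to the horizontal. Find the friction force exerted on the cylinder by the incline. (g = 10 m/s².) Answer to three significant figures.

f ≈ 10.2 N

For this body I = (1/2)MR², i.e. k = I/(MR²) = 0.5.
Translational: Mg sinθ − f = Ma. Rotational about the CM: fR = Iα = kMRa, so f = kMa.
Combining, a = g sinθ/(1+k) and f = kMa = kMg sinθ/(1+k).
f = 0.5 × 6.52 × 10 × sin28° / 1.5 ≈ 10.2 N.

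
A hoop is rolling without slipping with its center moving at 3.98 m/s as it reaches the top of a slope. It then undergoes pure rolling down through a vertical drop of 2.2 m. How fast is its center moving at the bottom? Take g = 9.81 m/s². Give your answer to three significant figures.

For this body I = MR², i.e. k = I/(MR²) = 1.
Pure rolling means v = ωR; then KE = ½Mv² + ½I(v/R)² = ½(1+k)Mv² = Mv².
Conserving energy between top and bottom: Mv² = Mv₀² + Mgh, hence v² = v₀² + 2gh/(1+k).
v = √(3.98² + 2×9.81×2.2/2) = √37.42 ≈ 6.12 m/s.

v ≈ 6.12 m/s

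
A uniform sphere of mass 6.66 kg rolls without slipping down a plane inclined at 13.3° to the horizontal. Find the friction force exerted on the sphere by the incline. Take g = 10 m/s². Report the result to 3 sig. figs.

Here I = (2/5)MR², so the shape factor k = I/(MR²) = 0.4.
Translational: Mg sinθ − f = Ma. Rotational about the CM: fR = Iα = kMRa, so f = kMa.
Combining, a = g sinθ/(1+k) and f = kMa = kMg sinθ/(1+k).
f = 0.4 × 6.66 × 10 × sin13.3° / 1.4 ≈ 4.38 N.

f ≈ 4.38 N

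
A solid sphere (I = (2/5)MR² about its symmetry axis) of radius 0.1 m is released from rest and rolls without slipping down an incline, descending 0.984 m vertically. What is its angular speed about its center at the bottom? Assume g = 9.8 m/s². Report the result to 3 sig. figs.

With I = (2/5)MR², the ratio k = I/(MR²) is 0.4.
Pure rolling means v = ωR; then KE = ½Mv² + ½I(v/R)² = ½(1+k)Mv² = (7/10)Mv².
Energy conservation Mgh = ½(1+k)Mv² gives v = √(2gh/(1+k)) = √(2 × 9.8 × 0.984 / 1.4) = 3.712 m/s.
Then ω = v/R = 3.712 / 0.1 ≈ 37.1 rad/s.

ω ≈ 37.1 rad/s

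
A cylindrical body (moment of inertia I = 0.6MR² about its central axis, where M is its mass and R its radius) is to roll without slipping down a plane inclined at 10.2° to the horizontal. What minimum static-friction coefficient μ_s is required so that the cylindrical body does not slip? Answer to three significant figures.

For this body I = 0.6MR², i.e. k = I/(MR²) = 0.6.
Translational: Mg sinθ − f = Ma. Rotational about the CM: fR = Iα = kMRa, so f = kMa.
These give a = g sinθ/(1+k) and the required friction f = kMg sinθ/(1+k).
With N = Mg cosθ, the no-slip condition f ≤ μN gives μ_min = f/N = k tanθ/(1+k).
μ_min = 0.6 × tan10.2° / 1.6 ≈ 0.0675.

μ_min ≈ 0.0675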